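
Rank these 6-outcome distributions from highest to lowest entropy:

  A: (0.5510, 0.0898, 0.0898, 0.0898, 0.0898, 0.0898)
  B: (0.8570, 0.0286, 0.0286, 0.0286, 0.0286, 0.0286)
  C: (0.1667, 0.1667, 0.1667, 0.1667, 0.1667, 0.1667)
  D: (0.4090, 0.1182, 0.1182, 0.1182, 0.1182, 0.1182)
C > D > A > B

Key insight: Entropy is maximized by uniform distributions and minimized by concentrated distributions.

Entropies:
  H(A) = 2.0350 bits
  H(B) = 0.9241 bits
  H(C) = 2.5850 bits
  H(D) = 2.3482 bits

Ranking: C > D > A > B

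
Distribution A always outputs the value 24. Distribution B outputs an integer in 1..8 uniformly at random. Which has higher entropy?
B

A is deterministic, so H(A) = 0. B is uniform over 8 outcomes, so H(B) = log₂(8) = 3.000 bits. Any distribution with genuine randomness has higher entropy than a deterministic one.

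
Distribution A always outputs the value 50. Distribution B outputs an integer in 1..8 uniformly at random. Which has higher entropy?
B

A is deterministic, so H(A) = 0. B is uniform over 8 outcomes, so H(B) = log₂(8) = 3.000 bits. Any distribution with genuine randomness has higher entropy than a deterministic one.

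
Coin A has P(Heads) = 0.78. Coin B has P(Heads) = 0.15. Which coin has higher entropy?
A

For binary distributions, entropy is maximized at p=0.5 and decreases as p moves toward 0 or 1.

H(A) = H(0.78) = 0.7602 bits
H(B) = H(0.15) = 0.6098 bits

Distribution A (p=0.78) is closer to uniform (p=0.5), so it has higher entropy.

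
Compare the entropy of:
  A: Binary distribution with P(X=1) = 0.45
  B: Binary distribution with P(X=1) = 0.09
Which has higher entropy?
A

For binary distributions, entropy is maximized at p=0.5 and decreases as p moves toward 0 or 1.

H(A) = H(0.45) = 0.9928 bits
H(B) = H(0.09) = 0.4365 bits

Distribution A (p=0.45) is closer to uniform (p=0.5), so it has higher entropy.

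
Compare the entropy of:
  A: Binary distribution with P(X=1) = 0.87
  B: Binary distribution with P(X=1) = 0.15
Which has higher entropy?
B

For binary distributions, entropy is maximized at p=0.5 and decreases as p moves toward 0 or 1.

H(A) = H(0.87) = 0.5574 bits
H(B) = H(0.15) = 0.6098 bits

Distribution B (p=0.15) is closer to uniform (p=0.5), so it has higher entropy.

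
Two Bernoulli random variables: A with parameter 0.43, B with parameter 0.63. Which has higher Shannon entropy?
A

For binary distributions, entropy is maximized at p=0.5 and decreases as p moves toward 0 or 1.

H(A) = H(0.43) = 0.9858 bits
H(B) = H(0.63) = 0.9507 bits

Distribution A (p=0.43) is closer to uniform (p=0.5), so it has higher entropy.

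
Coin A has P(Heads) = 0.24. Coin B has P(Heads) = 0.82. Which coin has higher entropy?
A

For binary distributions, entropy is maximized at p=0.5 and decreases as p moves toward 0 or 1.

H(A) = H(0.24) = 0.7950 bits
H(B) = H(0.82) = 0.6801 bits

Distribution A (p=0.24) is closer to uniform (p=0.5), so it has higher entropy.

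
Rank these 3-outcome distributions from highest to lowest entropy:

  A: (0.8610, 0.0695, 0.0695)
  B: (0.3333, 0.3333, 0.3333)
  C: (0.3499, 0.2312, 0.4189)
B > C > A

Key insight: Entropy is maximized by uniform distributions and minimized by concentrated distributions.

- Uniform distributions have maximum entropy log₂(3) = 1.5850 bits
- The more "peaked" or concentrated a distribution, the lower its entropy

Entropies:
  H(A) = 0.7206 bits
  H(B) = 1.5850 bits
  H(C) = 1.5444 bits

Ranking: B > C > A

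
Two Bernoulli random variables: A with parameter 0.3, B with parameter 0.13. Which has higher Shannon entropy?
A

For binary distributions, entropy is maximized at p=0.5 and decreases as p moves toward 0 or 1.

H(A) = H(0.3) = 0.8813 bits
H(B) = H(0.13) = 0.5574 bits

Distribution A (p=0.3) is closer to uniform (p=0.5), so it has higher entropy.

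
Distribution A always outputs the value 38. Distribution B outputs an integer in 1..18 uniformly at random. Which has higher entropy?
B

A is deterministic, so H(A) = 0. B is uniform over 18 outcomes, so H(B) = log₂(18) = 4.170 bits. Any distribution with genuine randomness has higher entropy than a deterministic one.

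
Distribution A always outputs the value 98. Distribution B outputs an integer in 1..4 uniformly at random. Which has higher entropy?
B

A is deterministic, so H(A) = 0. B is uniform over 4 outcomes, so H(B) = log₂(4) = 2.000 bits. Any distribution with genuine randomness has higher entropy than a deterministic one.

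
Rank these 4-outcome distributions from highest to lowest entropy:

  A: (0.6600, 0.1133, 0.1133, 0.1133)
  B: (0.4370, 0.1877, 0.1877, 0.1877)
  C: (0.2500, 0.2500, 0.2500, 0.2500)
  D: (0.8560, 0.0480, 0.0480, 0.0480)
C > B > A > D

Key insight: Entropy is maximized by uniform distributions and minimized by concentrated distributions.

Entropies:
  H(A) = 1.4637 bits
  H(B) = 1.8809 bits
  H(C) = 2.0000 bits
  H(D) = 0.8229 bits

Ranking: C > B > A > D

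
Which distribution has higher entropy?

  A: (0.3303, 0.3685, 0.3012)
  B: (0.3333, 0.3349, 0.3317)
B

Both distributions are close to uniform, making this a harder comparison.

H(A) = 1.5800 bits
H(B) = 1.5850 bits

The distribution closer to uniform has higher entropy.
Answer: B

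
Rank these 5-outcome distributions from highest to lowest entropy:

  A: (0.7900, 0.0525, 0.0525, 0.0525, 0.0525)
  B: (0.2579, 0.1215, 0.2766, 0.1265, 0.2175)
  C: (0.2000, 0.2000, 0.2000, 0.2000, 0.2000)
C > B > A

Key insight: Entropy is maximized by uniform distributions and minimized by concentrated distributions.

- Uniform distributions have maximum entropy log₂(5) = 2.3219 bits
- The more "peaked" or concentrated a distribution, the lower its entropy

Entropies:
  H(A) = 1.1615 bits
  H(B) = 2.2426 bits
  H(C) = 2.3219 bits

Ranking: C > B > A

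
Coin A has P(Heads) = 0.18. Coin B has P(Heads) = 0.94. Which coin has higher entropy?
A

For binary distributions, entropy is maximized at p=0.5 and decreases as p moves toward 0 or 1.

H(A) = H(0.18) = 0.6801 bits
H(B) = H(0.94) = 0.3274 bits

Distribution A (p=0.18) is closer to uniform (p=0.5), so it has higher entropy.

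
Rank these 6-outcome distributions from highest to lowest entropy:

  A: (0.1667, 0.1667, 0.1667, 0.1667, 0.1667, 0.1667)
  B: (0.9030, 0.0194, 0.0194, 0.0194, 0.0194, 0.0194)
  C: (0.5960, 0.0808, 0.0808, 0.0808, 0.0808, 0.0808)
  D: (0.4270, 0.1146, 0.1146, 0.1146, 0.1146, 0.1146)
A > D > C > B

Key insight: Entropy is maximized by uniform distributions and minimized by concentrated distributions.

Entropies:
  H(A) = 2.5850 bits
  H(B) = 0.6846 bits
  H(C) = 1.9113 bits
  H(D) = 2.3150 bits

Ranking: A > D > C > B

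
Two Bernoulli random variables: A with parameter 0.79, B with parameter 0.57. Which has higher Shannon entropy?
B

For binary distributions, entropy is maximized at p=0.5 and decreases as p moves toward 0 or 1.

H(A) = H(0.79) = 0.7415 bits
H(B) = H(0.57) = 0.9858 bits

Distribution B (p=0.57) is closer to uniform (p=0.5), so it has higher entropy.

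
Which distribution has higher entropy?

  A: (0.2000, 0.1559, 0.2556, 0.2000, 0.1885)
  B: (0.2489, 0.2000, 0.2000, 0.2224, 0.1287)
A

Both distributions are close to uniform, making this a harder comparison.

H(A) = 2.3036 bits
H(B) = 2.2911 bits

The distribution closer to uniform has higher entropy.
Answer: A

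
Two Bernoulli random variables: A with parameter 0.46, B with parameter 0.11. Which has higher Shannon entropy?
A

For binary distributions, entropy is maximized at p=0.5 and decreases as p moves toward 0 or 1.

H(A) = H(0.46) = 0.9954 bits
H(B) = H(0.11) = 0.4999 bits

Distribution A (p=0.46) is closer to uniform (p=0.5), so it has higher entropy.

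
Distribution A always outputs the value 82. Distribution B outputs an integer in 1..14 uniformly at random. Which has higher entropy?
B

A is deterministic, so H(A) = 0. B is uniform over 14 outcomes, so H(B) = log₂(14) = 3.807 bits. Any distribution with genuine randomness has higher entropy than a deterministic one.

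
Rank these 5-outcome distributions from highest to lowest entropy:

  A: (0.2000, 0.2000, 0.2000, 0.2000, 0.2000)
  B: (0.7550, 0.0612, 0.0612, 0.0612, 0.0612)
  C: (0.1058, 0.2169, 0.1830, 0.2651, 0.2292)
A > C > B

Key insight: Entropy is maximized by uniform distributions and minimized by concentrated distributions.

- Uniform distributions have maximum entropy log₂(5) = 2.3219 bits
- The more "peaked" or concentrated a distribution, the lower its entropy

Entropies:
  H(A) = 2.3219 bits
  H(B) = 1.2933 bits
  H(C) = 2.2644 bits

Ranking: A > C > B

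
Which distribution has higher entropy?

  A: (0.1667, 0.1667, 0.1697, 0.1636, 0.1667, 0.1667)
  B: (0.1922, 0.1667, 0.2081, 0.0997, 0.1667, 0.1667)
A

Both distributions are close to uniform, making this a harder comparison.

H(A) = 2.5849 bits
H(B) = 2.5527 bits

The distribution closer to uniform has higher entropy.
Answer: A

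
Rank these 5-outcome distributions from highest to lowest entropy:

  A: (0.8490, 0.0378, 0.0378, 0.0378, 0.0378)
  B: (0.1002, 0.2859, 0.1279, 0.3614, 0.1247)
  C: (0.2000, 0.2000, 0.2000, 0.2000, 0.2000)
C > B > A

Key insight: Entropy is maximized by uniform distributions and minimized by concentrated distributions.

- Uniform distributions have maximum entropy log₂(5) = 2.3219 bits
- The more "peaked" or concentrated a distribution, the lower its entropy

Entropies:
  H(A) = 0.9143 bits
  H(B) = 2.1336 bits
  H(C) = 2.3219 bits

Ranking: C > B > A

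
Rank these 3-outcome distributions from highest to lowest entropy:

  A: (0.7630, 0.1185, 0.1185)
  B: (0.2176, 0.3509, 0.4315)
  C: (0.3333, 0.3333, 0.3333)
C > B > A

Key insight: Entropy is maximized by uniform distributions and minimized by concentrated distributions.

- Uniform distributions have maximum entropy log₂(3) = 1.5850 bits
- The more "peaked" or concentrated a distribution, the lower its entropy

Entropies:
  H(A) = 1.0270 bits
  H(B) = 1.5322 bits
  H(C) = 1.5850 bits

Ranking: C > B > A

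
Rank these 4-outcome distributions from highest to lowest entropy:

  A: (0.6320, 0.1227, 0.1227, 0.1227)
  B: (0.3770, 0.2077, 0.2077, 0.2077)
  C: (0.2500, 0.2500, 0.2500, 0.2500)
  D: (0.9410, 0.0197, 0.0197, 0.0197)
C > B > A > D

Key insight: Entropy is maximized by uniform distributions and minimized by concentrated distributions.

Entropies:
  H(A) = 1.5324 bits
  H(B) = 1.9433 bits
  H(C) = 2.0000 bits
  H(D) = 0.4170 bits

Ranking: C > B > A > D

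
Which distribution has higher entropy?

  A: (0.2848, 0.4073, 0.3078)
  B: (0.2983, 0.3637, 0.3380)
B

Both distributions are close to uniform, making this a harder comparison.

H(A) = 1.5671 bits
H(B) = 1.5802 bits

The distribution closer to uniform has higher entropy.
Answer: B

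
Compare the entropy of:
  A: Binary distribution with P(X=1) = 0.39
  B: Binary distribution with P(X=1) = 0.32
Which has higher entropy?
A

For binary distributions, entropy is maximized at p=0.5 and decreases as p moves toward 0 or 1.

H(A) = H(0.39) = 0.9648 bits
H(B) = H(0.32) = 0.9044 bits

Distribution A (p=0.39) is closer to uniform (p=0.5), so it has higher entropy.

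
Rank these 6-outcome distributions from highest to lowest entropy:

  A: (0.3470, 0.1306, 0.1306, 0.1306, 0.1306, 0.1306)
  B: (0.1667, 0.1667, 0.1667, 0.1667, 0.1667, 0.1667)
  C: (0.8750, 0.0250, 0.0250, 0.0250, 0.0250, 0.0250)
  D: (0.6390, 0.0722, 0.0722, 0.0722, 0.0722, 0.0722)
B > A > D > C

Key insight: Entropy is maximized by uniform distributions and minimized by concentrated distributions.

Entropies:
  H(A) = 2.4476 bits
  H(B) = 2.5850 bits
  H(C) = 0.8338 bits
  H(D) = 1.7817 bits

Ranking: B > A > D > C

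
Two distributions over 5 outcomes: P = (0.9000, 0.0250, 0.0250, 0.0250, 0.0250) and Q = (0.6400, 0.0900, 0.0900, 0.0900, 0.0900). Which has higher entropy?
Q

P is highly concentrated on one outcome (90%), making it nearly deterministic. Q spreads its mass more evenly (max 64%). The more spread-out distribution has higher entropy: H(P) ≈ 0.669 bits, H(Q) ≈ 1.663 bits.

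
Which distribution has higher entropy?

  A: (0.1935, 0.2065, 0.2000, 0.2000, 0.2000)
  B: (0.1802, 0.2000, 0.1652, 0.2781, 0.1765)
A

Both distributions are close to uniform, making this a harder comparison.

H(A) = 2.3216 bits
H(B) = 2.2942 bits

The distribution closer to uniform has higher entropy.
Answer: A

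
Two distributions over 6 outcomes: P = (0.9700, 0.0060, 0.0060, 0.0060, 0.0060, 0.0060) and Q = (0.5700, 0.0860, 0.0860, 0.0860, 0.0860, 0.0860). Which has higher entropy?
Q

P is highly concentrated on one outcome (97%), making it nearly deterministic. Q spreads its mass more evenly (max 57%). The more spread-out distribution has higher entropy: H(P) ≈ 0.264 bits, H(Q) ≈ 1.984 bits.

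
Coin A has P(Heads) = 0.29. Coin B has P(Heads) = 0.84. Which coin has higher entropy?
A

For binary distributions, entropy is maximized at p=0.5 and decreases as p moves toward 0 or 1.

H(A) = H(0.29) = 0.8687 bits
H(B) = H(0.84) = 0.6343 bits

Distribution A (p=0.29) is closer to uniform (p=0.5), so it has higher entropy.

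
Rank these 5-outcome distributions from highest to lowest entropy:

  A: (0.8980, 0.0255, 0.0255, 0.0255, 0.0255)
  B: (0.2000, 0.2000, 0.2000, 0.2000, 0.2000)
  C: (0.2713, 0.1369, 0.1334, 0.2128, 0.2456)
B > C > A

Key insight: Entropy is maximized by uniform distributions and minimized by concentrated distributions.

- Uniform distributions have maximum entropy log₂(5) = 2.3219 bits
- The more "peaked" or concentrated a distribution, the lower its entropy

Entropies:
  H(A) = 0.6793 bits
  H(B) = 2.3219 bits
  H(C) = 2.2636 bits

Ranking: B > C > A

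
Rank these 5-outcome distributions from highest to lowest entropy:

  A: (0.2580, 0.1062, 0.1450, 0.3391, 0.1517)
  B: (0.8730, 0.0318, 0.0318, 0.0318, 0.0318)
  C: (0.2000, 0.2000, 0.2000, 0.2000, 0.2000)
C > A > B

Key insight: Entropy is maximized by uniform distributions and minimized by concentrated distributions.

- Uniform distributions have maximum entropy log₂(5) = 2.3219 bits
- The more "peaked" or concentrated a distribution, the lower its entropy

Entropies:
  H(A) = 2.1935 bits
  H(B) = 0.8032 bits
  H(C) = 2.3219 bits

Ranking: C > A > B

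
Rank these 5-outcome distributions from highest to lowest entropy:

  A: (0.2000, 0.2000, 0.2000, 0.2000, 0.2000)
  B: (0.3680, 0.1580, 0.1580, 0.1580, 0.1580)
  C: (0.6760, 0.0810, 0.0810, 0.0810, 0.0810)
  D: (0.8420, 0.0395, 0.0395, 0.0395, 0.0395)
A > B > C > D

Key insight: Entropy is maximized by uniform distributions and minimized by concentrated distributions.

Entropies:
  H(A) = 2.3219 bits
  H(B) = 2.2131 bits
  H(C) = 1.5567 bits
  H(D) = 0.9455 bits

Ranking: A > B > C > D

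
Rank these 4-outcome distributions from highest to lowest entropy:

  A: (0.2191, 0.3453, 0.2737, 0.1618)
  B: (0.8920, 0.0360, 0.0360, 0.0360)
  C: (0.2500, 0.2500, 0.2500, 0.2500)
C > A > B

Key insight: Entropy is maximized by uniform distributions and minimized by concentrated distributions.

- Uniform distributions have maximum entropy log₂(4) = 2.0000 bits
- The more "peaked" or concentrated a distribution, the lower its entropy

Entropies:
  H(A) = 1.9465 bits
  H(B) = 0.6650 bits
  H(C) = 2.0000 bits

Ranking: C > A > B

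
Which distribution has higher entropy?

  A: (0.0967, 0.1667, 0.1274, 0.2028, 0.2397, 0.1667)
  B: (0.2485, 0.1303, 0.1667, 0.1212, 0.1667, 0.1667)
B

Both distributions are close to uniform, making this a harder comparison.

H(A) = 2.5271 bits
H(B) = 2.5438 bits

The distribution closer to uniform has higher entropy.
Answer: B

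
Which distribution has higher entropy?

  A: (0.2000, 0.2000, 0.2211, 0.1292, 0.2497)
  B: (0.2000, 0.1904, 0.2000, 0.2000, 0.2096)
B

Both distributions are close to uniform, making this a harder comparison.

H(A) = 2.2914 bits
H(B) = 2.3213 bits

The distribution closer to uniform has higher entropy.
Answer: B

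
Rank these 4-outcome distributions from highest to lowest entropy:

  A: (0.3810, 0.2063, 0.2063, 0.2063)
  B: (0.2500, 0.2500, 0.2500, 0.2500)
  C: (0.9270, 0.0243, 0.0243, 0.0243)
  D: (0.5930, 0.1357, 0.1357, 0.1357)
B > A > D > C

Key insight: Entropy is maximized by uniform distributions and minimized by concentrated distributions.

Entropies:
  H(A) = 1.9398 bits
  H(B) = 2.0000 bits
  H(C) = 0.4927 bits
  H(D) = 1.6200 bits

Ranking: B > A > D > C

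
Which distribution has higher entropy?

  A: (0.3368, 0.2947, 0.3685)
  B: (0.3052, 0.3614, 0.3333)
B

Both distributions are close to uniform, making this a harder comparison.

H(A) = 1.5790 bits
H(B) = 1.5815 bits

The distribution closer to uniform has higher entropy.
Answer: B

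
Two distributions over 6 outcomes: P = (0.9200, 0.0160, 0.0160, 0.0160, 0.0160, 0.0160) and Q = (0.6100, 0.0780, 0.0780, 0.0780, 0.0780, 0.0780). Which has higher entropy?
Q

P is highly concentrated on one outcome (92%), making it nearly deterministic. Q spreads its mass more evenly (max 61%). The more spread-out distribution has higher entropy: H(P) ≈ 0.588 bits, H(Q) ≈ 1.870 bits.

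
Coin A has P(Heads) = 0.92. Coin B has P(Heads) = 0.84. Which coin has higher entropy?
B

For binary distributions, entropy is maximized at p=0.5 and decreases as p moves toward 0 or 1.

H(A) = H(0.92) = 0.4022 bits
H(B) = H(0.84) = 0.6343 bits

Distribution B (p=0.84) is closer to uniform (p=0.5), so it has higher entropy.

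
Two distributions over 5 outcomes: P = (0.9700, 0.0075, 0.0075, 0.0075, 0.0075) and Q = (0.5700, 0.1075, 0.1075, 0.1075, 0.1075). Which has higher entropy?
Q

P is highly concentrated on one outcome (97%), making it nearly deterministic. Q spreads its mass more evenly (max 57%). The more spread-out distribution has higher entropy: H(P) ≈ 0.254 bits, H(Q) ≈ 1.846 bits.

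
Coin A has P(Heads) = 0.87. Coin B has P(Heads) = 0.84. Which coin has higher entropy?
B

For binary distributions, entropy is maximized at p=0.5 and decreases as p moves toward 0 or 1.

H(A) = H(0.87) = 0.5574 bits
H(B) = H(0.84) = 0.6343 bits

Distribution B (p=0.84) is closer to uniform (p=0.5), so it has higher entropy.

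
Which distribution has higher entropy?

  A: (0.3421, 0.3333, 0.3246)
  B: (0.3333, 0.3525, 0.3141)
A

Both distributions are close to uniform, making this a harder comparison.

H(A) = 1.5846 bits
H(B) = 1.5834 bits

The distribution closer to uniform has higher entropy.
Answer: A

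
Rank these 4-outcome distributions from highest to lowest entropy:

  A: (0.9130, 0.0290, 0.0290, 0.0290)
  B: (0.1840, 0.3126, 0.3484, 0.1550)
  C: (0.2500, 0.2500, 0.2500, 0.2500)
C > B > A

Key insight: Entropy is maximized by uniform distributions and minimized by concentrated distributions.

- Uniform distributions have maximum entropy log₂(4) = 2.0000 bits
- The more "peaked" or concentrated a distribution, the lower its entropy

Entropies:
  H(A) = 0.5643 bits
  H(B) = 1.9207 bits
  H(C) = 2.0000 bits

Ranking: C > B > A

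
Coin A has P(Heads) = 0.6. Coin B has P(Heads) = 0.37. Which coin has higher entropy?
A

For binary distributions, entropy is maximized at p=0.5 and decreases as p moves toward 0 or 1.

H(A) = H(0.6) = 0.9710 bits
H(B) = H(0.37) = 0.9507 bits

Distribution A (p=0.6) is closer to uniform (p=0.5), so it has higher entropy.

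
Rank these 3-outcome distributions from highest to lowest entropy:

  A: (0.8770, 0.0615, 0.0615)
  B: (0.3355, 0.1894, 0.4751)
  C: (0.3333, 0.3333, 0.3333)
C > B > A

Key insight: Entropy is maximized by uniform distributions and minimized by concentrated distributions.

- Uniform distributions have maximum entropy log₂(3) = 1.5850 bits
- The more "peaked" or concentrated a distribution, the lower its entropy

Entropies:
  H(A) = 0.6609 bits
  H(B) = 1.4933 bits
  H(C) = 1.5850 bits

Ranking: C > B > A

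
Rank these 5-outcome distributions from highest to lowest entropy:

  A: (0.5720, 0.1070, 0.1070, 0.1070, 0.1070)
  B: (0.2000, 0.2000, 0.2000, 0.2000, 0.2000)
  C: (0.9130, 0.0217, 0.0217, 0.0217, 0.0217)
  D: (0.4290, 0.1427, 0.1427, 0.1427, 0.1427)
B > D > A > C

Key insight: Entropy is maximized by uniform distributions and minimized by concentrated distributions.

Entropies:
  H(A) = 1.8410 bits
  H(B) = 2.3219 bits
  H(C) = 0.6004 bits
  H(D) = 2.1274 bits

Ranking: B > D > A > C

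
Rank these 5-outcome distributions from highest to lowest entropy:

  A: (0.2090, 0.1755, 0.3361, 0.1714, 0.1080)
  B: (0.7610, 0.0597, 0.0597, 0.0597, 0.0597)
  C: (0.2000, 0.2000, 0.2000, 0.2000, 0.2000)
C > A > B

Key insight: Entropy is maximized by uniform distributions and minimized by concentrated distributions.

- Uniform distributions have maximum entropy log₂(5) = 2.3219 bits
- The more "peaked" or concentrated a distribution, the lower its entropy

Entropies:
  H(A) = 2.2242 bits
  H(B) = 1.2714 bits
  H(C) = 2.3219 bits

Ranking: C > A > B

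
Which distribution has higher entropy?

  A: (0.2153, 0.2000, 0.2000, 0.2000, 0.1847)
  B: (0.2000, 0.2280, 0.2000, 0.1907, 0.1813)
A

Both distributions are close to uniform, making this a harder comparison.

H(A) = 2.3202 bits
H(B) = 2.3176 bits

The distribution closer to uniform has higher entropy.
Answer: A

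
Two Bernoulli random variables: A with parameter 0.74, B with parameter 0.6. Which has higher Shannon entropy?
B

For binary distributions, entropy is maximized at p=0.5 and decreases as p moves toward 0 or 1.

H(A) = H(0.74) = 0.8267 bits
H(B) = H(0.6) = 0.9710 bits

Distribution B (p=0.6) is closer to uniform (p=0.5), so it has higher entropy.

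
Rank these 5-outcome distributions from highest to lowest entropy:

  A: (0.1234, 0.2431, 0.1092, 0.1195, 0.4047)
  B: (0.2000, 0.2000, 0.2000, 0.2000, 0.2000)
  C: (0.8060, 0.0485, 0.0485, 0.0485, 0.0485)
B > A > C

Key insight: Entropy is maximized by uniform distributions and minimized by concentrated distributions.

- Uniform distributions have maximum entropy log₂(5) = 2.3219 bits
- The more "peaked" or concentrated a distribution, the lower its entropy

Entropies:
  H(A) = 2.1119 bits
  H(B) = 2.3219 bits
  H(C) = 1.0978 bits

Ranking: B > A > C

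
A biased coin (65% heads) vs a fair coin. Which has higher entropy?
Fair coin

The fair coin is uniform (p=0.5), maximizing binary entropy at 1 bit. The biased coin has H(0.65) ≈ 0.934 bits — its outcome is more predictable, so its entropy is lower.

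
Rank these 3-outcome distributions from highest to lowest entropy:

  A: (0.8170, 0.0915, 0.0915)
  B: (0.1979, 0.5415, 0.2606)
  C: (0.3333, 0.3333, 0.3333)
C > B > A

Key insight: Entropy is maximized by uniform distributions and minimized by concentrated distributions.

- Uniform distributions have maximum entropy log₂(3) = 1.5850 bits
- The more "peaked" or concentrated a distribution, the lower its entropy

Entropies:
  H(A) = 0.8696 bits
  H(B) = 1.4473 bits
  H(C) = 1.5850 bits

Ranking: C > B > A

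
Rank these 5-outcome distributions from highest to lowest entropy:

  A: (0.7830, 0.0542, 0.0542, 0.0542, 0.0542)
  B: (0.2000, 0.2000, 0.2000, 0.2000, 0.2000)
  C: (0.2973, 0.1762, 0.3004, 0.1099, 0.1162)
B > C > A

Key insight: Entropy is maximized by uniform distributions and minimized by concentrated distributions.

- Uniform distributions have maximum entropy log₂(5) = 2.3219 bits
- The more "peaked" or concentrated a distribution, the lower its entropy

Entropies:
  H(A) = 1.1887 bits
  H(B) = 2.3219 bits
  H(C) = 2.1938 bits

Ranking: B > C > A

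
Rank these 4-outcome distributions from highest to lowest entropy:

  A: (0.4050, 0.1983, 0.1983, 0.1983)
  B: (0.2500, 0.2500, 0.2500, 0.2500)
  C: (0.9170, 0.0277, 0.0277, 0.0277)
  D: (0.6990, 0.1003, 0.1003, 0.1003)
B > A > D > C

Key insight: Entropy is maximized by uniform distributions and minimized by concentrated distributions.

Entropies:
  H(A) = 1.9169 bits
  H(B) = 2.0000 bits
  H(C) = 0.5442 bits
  H(D) = 1.3596 bits

Ranking: B > A > D > C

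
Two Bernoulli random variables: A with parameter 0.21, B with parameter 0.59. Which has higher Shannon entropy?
B

For binary distributions, entropy is maximized at p=0.5 and decreases as p moves toward 0 or 1.

H(A) = H(0.21) = 0.7415 bits
H(B) = H(0.59) = 0.9765 bits

Distribution B (p=0.59) is closer to uniform (p=0.5), so it has higher entropy.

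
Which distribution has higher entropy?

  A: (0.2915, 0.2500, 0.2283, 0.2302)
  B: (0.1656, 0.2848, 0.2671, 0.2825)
A

Both distributions are close to uniform, making this a harder comparison.

H(A) = 1.9927 bits
H(B) = 1.9696 bits

The distribution closer to uniform has higher entropy.
Answer: A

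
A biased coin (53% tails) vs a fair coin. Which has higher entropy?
Fair coin

The fair coin is uniform (p=0.5), maximizing binary entropy at 1 bit. The biased coin has H(0.53) ≈ 0.997 bits — its outcome is more predictable, so its entropy is lower.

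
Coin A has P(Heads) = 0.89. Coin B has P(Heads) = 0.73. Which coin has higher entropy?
B

For binary distributions, entropy is maximized at p=0.5 and decreases as p moves toward 0 or 1.

H(A) = H(0.89) = 0.4999 bits
H(B) = H(0.73) = 0.8415 bits

Distribution B (p=0.73) is closer to uniform (p=0.5), so it has higher entropy.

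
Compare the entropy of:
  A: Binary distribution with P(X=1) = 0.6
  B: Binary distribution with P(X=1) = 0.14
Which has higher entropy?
A

For binary distributions, entropy is maximized at p=0.5 and decreases as p moves toward 0 or 1.

H(A) = H(0.6) = 0.9710 bits
H(B) = H(0.14) = 0.5842 bits

Distribution A (p=0.6) is closer to uniform (p=0.5), so it has higher entropy.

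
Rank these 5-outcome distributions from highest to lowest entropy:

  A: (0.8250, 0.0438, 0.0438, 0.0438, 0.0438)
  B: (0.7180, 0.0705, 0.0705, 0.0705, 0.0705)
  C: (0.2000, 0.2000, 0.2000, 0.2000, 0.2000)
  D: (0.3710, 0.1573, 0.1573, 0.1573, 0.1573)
C > D > B > A

Key insight: Entropy is maximized by uniform distributions and minimized by concentrated distributions.

Entropies:
  H(A) = 1.0190 bits
  H(B) = 1.4222 bits
  H(C) = 2.3219 bits
  H(D) = 2.2094 bits

Ranking: C > D > B > A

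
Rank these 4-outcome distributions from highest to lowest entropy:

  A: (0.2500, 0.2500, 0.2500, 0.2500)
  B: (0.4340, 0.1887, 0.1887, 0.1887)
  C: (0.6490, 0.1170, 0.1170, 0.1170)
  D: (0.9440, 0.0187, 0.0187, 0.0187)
A > B > C > D

Key insight: Entropy is maximized by uniform distributions and minimized by concentrated distributions.

Entropies:
  H(A) = 2.0000 bits
  H(B) = 1.8845 bits
  H(C) = 1.4913 bits
  H(D) = 0.4001 bits

Ranking: A > B > C > D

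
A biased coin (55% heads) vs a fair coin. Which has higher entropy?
Fair coin

The fair coin is uniform (p=0.5), maximizing binary entropy at 1 bit. The biased coin has H(0.55) ≈ 0.993 bits — its outcome is more predictable, so its entropy is lower.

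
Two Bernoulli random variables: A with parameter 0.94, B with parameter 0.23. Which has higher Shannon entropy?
B

For binary distributions, entropy is maximized at p=0.5 and decreases as p moves toward 0 or 1.

H(A) = H(0.94) = 0.3274 bits
H(B) = H(0.23) = 0.7780 bits

Distribution B (p=0.23) is closer to uniform (p=0.5), so it has higher entropy.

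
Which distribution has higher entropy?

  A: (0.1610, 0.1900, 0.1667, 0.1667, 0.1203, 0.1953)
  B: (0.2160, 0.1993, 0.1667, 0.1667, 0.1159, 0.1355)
A

Both distributions are close to uniform, making this a harder comparison.

H(A) = 2.5689 bits
H(B) = 2.5540 bits

The distribution closer to uniform has higher entropy.
Answer: A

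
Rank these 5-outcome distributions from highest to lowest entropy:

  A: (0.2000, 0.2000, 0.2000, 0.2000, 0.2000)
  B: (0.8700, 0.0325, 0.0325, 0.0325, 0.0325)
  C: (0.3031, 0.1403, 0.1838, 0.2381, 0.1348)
A > C > B

Key insight: Entropy is maximized by uniform distributions and minimized by concentrated distributions.

- Uniform distributions have maximum entropy log₂(5) = 2.3219 bits
- The more "peaked" or concentrated a distribution, the lower its entropy

Entropies:
  H(A) = 2.3219 bits
  H(B) = 0.8174 bits
  H(C) = 2.2513 bits

Ranking: A > C > B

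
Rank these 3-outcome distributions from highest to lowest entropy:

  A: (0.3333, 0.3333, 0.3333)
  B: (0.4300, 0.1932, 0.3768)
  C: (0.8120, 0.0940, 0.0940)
A > B > C

Key insight: Entropy is maximized by uniform distributions and minimized by concentrated distributions.

- Uniform distributions have maximum entropy log₂(3) = 1.5850 bits
- The more "peaked" or concentrated a distribution, the lower its entropy

Entropies:
  H(A) = 1.5850 bits
  H(B) = 1.5124 bits
  H(C) = 0.8853 bits

Ranking: A > B > C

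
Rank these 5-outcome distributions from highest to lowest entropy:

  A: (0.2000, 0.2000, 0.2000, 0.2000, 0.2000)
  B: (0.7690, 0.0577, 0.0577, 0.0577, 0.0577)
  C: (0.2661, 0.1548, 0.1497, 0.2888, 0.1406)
A > C > B

Key insight: Entropy is maximized by uniform distributions and minimized by concentrated distributions.

- Uniform distributions have maximum entropy log₂(5) = 2.3219 bits
- The more "peaked" or concentrated a distribution, the lower its entropy

Entropies:
  H(A) = 2.3219 bits
  H(B) = 1.2418 bits
  H(C) = 2.2505 bits

Ranking: A > C > B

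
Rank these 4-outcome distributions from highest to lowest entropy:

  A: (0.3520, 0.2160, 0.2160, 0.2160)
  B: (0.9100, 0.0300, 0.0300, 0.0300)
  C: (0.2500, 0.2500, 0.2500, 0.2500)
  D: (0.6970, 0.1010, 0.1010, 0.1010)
C > A > D > B

Key insight: Entropy is maximized by uniform distributions and minimized by concentrated distributions.

Entropies:
  H(A) = 1.9629 bits
  H(B) = 0.5791 bits
  H(C) = 2.0000 bits
  H(D) = 1.3652 bits

Ranking: C > A > D > B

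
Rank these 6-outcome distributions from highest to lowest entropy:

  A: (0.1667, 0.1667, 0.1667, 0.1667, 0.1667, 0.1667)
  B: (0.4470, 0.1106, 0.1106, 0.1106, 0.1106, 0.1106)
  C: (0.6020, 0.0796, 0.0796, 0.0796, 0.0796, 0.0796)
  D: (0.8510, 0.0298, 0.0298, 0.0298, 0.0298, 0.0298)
A > B > C > D

Key insight: Entropy is maximized by uniform distributions and minimized by concentrated distributions.

Entropies:
  H(A) = 2.5850 bits
  H(B) = 2.2759 bits
  H(C) = 1.8939 bits
  H(D) = 0.9533 bits

Ranking: A > B > C > D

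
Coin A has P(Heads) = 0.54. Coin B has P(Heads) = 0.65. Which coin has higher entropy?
A

For binary distributions, entropy is maximized at p=0.5 and decreases as p moves toward 0 or 1.

H(A) = H(0.54) = 0.9954 bits
H(B) = H(0.65) = 0.9341 bits

Distribution A (p=0.54) is closer to uniform (p=0.5), so it has higher entropy.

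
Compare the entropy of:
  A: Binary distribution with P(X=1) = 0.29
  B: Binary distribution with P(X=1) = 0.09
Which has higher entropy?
A

For binary distributions, entropy is maximized at p=0.5 and decreases as p moves toward 0 or 1.

H(A) = H(0.29) = 0.8687 bits
H(B) = H(0.09) = 0.4365 bits

Distribution A (p=0.29) is closer to uniform (p=0.5), so it has higher entropy.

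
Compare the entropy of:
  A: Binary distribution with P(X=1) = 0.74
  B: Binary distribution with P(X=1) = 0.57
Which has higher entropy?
B

For binary distributions, entropy is maximized at p=0.5 and decreases as p moves toward 0 or 1.

H(A) = H(0.74) = 0.8267 bits
H(B) = H(0.57) = 0.9858 bits

Distribution B (p=0.57) is closer to uniform (p=0.5), so it has higher entropy.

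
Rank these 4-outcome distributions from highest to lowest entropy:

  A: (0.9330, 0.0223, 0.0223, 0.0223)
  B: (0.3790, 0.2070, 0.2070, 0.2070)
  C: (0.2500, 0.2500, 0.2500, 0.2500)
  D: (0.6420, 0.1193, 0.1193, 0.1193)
C > B > D > A

Key insight: Entropy is maximized by uniform distributions and minimized by concentrated distributions.

Entropies:
  H(A) = 0.4608 bits
  H(B) = 1.9416 bits
  H(C) = 2.0000 bits
  H(D) = 1.5084 bits

Ranking: C > B > D > A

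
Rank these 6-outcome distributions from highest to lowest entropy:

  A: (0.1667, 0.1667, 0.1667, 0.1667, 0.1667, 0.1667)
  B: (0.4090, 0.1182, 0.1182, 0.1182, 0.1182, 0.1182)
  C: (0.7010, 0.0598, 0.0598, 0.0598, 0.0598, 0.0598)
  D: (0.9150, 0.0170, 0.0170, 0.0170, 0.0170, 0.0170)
A > B > C > D

Key insight: Entropy is maximized by uniform distributions and minimized by concentrated distributions.

Entropies:
  H(A) = 2.5850 bits
  H(B) = 2.3482 bits
  H(C) = 1.5743 bits
  H(D) = 0.6169 bits

Ranking: A > B > C > D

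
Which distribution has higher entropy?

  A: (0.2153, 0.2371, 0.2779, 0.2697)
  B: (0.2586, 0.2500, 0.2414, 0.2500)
B

Both distributions are close to uniform, making this a harder comparison.

H(A) = 1.9926 bits
H(B) = 1.9996 bits

The distribution closer to uniform has higher entropy.
Answer: B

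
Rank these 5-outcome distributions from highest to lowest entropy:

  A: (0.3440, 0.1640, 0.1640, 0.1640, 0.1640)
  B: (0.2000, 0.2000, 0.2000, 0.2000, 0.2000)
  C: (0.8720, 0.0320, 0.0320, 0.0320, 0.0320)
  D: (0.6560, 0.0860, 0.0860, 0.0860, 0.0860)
B > A > D > C

Key insight: Entropy is maximized by uniform distributions and minimized by concentrated distributions.

Entropies:
  H(A) = 2.2406 bits
  H(B) = 2.3219 bits
  H(C) = 0.8079 bits
  H(D) = 1.6166 bits

Ranking: B > A > D > C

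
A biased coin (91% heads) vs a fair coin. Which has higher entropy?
Fair coin

The fair coin is uniform (p=0.5), maximizing binary entropy at 1 bit. The biased coin has H(0.91) ≈ 0.436 bits — its outcome is more predictable, so its entropy is lower.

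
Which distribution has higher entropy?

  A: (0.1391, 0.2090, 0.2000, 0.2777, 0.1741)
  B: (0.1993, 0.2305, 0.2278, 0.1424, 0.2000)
B

Both distributions are close to uniform, making this a harder comparison.

H(A) = 2.2847 bits
H(B) = 2.3027 bits

The distribution closer to uniform has higher entropy.
Answer: B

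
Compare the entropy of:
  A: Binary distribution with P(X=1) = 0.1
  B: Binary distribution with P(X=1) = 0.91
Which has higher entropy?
A

For binary distributions, entropy is maximized at p=0.5 and decreases as p moves toward 0 or 1.

H(A) = H(0.1) = 0.4690 bits
H(B) = H(0.91) = 0.4365 bits

Distribution A (p=0.1) is closer to uniform (p=0.5), so it has higher entropy.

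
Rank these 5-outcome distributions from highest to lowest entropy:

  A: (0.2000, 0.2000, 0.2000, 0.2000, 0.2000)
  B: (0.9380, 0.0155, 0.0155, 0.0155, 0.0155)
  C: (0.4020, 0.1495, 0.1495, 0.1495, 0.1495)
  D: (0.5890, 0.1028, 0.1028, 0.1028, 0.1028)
A > C > D > B

Key insight: Entropy is maximized by uniform distributions and minimized by concentrated distributions.

Entropies:
  H(A) = 2.3219 bits
  H(B) = 0.4593 bits
  H(C) = 2.1681 bits
  H(D) = 1.7990 bits

Ranking: A > C > D > B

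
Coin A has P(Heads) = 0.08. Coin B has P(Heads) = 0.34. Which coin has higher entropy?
B

For binary distributions, entropy is maximized at p=0.5 and decreases as p moves toward 0 or 1.

H(A) = H(0.08) = 0.4022 bits
H(B) = H(0.34) = 0.9248 bits

Distribution B (p=0.34) is closer to uniform (p=0.5), so it has higher entropy.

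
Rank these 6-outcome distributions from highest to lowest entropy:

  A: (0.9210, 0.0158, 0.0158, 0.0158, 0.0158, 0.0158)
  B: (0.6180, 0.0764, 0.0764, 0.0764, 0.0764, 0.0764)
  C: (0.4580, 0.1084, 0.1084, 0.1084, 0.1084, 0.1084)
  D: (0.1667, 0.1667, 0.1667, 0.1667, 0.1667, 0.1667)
D > C > B > A

Key insight: Entropy is maximized by uniform distributions and minimized by concentrated distributions.

Entropies:
  H(A) = 0.5821 bits
  H(B) = 1.8464 bits
  H(C) = 2.2534 bits
  H(D) = 2.5850 bits

Ranking: D > C > B > A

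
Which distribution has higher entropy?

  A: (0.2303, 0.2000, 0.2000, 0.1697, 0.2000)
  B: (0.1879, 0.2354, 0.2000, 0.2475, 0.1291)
A

Both distributions are close to uniform, making this a harder comparison.

H(A) = 2.3153 bits
H(B) = 2.2888 bits

The distribution closer to uniform has higher entropy.
Answer: A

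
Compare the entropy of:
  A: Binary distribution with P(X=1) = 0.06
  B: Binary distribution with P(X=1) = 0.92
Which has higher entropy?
B

For binary distributions, entropy is maximized at p=0.5 and decreases as p moves toward 0 or 1.

H(A) = H(0.06) = 0.3274 bits
H(B) = H(0.92) = 0.4022 bits

Distribution B (p=0.92) is closer to uniform (p=0.5), so it has higher entropy.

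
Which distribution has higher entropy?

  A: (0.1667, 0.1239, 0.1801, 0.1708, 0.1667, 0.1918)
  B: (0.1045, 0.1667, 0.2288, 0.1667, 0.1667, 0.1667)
A

Both distributions are close to uniform, making this a harder comparison.

H(A) = 2.5728 bits
H(B) = 2.5507 bits

The distribution closer to uniform has higher entropy.
Answer: A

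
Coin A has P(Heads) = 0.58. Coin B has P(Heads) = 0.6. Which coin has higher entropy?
A

For binary distributions, entropy is maximized at p=0.5 and decreases as p moves toward 0 or 1.

H(A) = H(0.58) = 0.9815 bits
H(B) = H(0.6) = 0.9710 bits

Distribution A (p=0.58) is closer to uniform (p=0.5), so it has higher entropy.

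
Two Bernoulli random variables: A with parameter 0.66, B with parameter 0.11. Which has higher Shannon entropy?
A

For binary distributions, entropy is maximized at p=0.5 and decreases as p moves toward 0 or 1.

H(A) = H(0.66) = 0.9248 bits
H(B) = H(0.11) = 0.4999 bits

Distribution A (p=0.66) is closer to uniform (p=0.5), so it has higher entropy.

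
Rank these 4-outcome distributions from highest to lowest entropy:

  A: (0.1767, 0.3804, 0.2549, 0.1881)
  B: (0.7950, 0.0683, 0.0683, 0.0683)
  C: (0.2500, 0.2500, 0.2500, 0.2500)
C > A > B

Key insight: Entropy is maximized by uniform distributions and minimized by concentrated distributions.

- Uniform distributions have maximum entropy log₂(4) = 2.0000 bits
- The more "peaked" or concentrated a distribution, the lower its entropy

Entropies:
  H(A) = 1.9283 bits
  H(B) = 1.0567 bits
  H(C) = 2.0000 bits

Ranking: C > A > B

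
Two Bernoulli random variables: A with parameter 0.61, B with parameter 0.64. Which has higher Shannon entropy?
A

For binary distributions, entropy is maximized at p=0.5 and decreases as p moves toward 0 or 1.

H(A) = H(0.61) = 0.9648 bits
H(B) = H(0.64) = 0.9427 bits

Distribution A (p=0.61) is closer to uniform (p=0.5), so it has higher entropy.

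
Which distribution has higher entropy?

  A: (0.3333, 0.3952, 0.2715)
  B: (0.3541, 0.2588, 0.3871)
A

Both distributions are close to uniform, making this a harder comparison.

H(A) = 1.5683 bits
H(B) = 1.5651 bits

The distribution closer to uniform has higher entropy.
Answer: A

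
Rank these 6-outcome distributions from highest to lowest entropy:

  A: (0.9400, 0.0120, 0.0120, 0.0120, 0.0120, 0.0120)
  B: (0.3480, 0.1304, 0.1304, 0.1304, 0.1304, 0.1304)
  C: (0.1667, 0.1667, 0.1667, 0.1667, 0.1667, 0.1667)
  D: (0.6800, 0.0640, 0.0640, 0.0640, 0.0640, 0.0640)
C > B > D > A

Key insight: Entropy is maximized by uniform distributions and minimized by concentrated distributions.

Entropies:
  H(A) = 0.4668 bits
  H(B) = 2.4462 bits
  H(C) = 2.5850 bits
  H(D) = 1.6474 bits

Ranking: C > B > D > A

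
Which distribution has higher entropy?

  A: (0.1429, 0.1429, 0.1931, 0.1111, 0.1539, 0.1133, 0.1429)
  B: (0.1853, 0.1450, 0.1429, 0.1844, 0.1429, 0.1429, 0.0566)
A

Both distributions are close to uniform, making this a harder comparison.

H(A) = 2.7850 bits
H(B) = 2.7422 bits

The distribution closer to uniform has higher entropy.
Answer: A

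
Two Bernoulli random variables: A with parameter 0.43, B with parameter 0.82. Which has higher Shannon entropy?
A

For binary distributions, entropy is maximized at p=0.5 and decreases as p moves toward 0 or 1.

H(A) = H(0.43) = 0.9858 bits
H(B) = H(0.82) = 0.6801 bits

Distribution A (p=0.43) is closer to uniform (p=0.5), so it has higher entropy.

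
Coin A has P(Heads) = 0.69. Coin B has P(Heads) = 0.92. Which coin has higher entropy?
A

For binary distributions, entropy is maximized at p=0.5 and decreases as p moves toward 0 or 1.

H(A) = H(0.69) = 0.8932 bits
H(B) = H(0.92) = 0.4022 bits

Distribution A (p=0.69) is closer to uniform (p=0.5), so it has higher entropy.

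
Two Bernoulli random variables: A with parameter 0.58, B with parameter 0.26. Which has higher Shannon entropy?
A

For binary distributions, entropy is maximized at p=0.5 and decreases as p moves toward 0 or 1.

H(A) = H(0.58) = 0.9815 bits
H(B) = H(0.26) = 0.8267 bits

Distribution A (p=0.58) is closer to uniform (p=0.5), so it has higher entropy.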